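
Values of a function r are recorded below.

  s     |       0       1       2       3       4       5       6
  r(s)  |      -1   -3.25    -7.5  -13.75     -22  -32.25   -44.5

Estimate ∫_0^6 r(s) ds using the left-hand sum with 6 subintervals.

-79.75

Δs = 1.
Sum = 1·[(-1) + (-3.25) + (-7.5) + (-13.75) + (-22) + (-32.25)] = -79.75.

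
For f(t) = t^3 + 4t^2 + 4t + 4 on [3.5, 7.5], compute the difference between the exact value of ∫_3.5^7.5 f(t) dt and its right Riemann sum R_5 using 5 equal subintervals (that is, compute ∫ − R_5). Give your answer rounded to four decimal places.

Exact integral: ∫_3.5^7.5 f(t) dt ≈ 1362.833333.
R_5 = 1599.98.
Error ≈ 1362.833333 − 1599.98 ≈ -237.1467.

-237.1467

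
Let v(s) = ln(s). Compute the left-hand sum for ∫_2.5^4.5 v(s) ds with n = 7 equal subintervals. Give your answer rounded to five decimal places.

2.39244

Δs = (4.5 − 2.5)/7 = 2/7.
Left endpoints: 2.5, 39/14, 43/14, 47/14, 51/14, 55/14, 59/14.
v(2.5) ≈ 0.91629, v(39/14) ≈ 1.02450, v(43/14) ≈ 1.12214, v(47/14) ≈ 1.21109, v(51/14) ≈ 1.29277, v(55/14) ≈ 1.36828, v(59/14) ≈ 1.43848.
Sum = Δs · [v(2.5) + v(39/14) + v(43/14) + ...].
Sum ≈ 2.39244.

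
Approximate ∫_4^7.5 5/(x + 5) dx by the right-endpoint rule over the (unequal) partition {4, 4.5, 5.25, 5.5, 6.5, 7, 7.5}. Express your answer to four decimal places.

1.5912

Subinterval widths: 0.5, 0.75, 0.25, 1, 0.5, 0.5.
Right endpoints: 4.5, 5.25, 5.5, 6.5, 7, 7.5.
f(4.5) = 10/19, f(5.25) = 20/41, f(5.5) = 10/21, f(6.5) = 10/23, f(7) = 5/12, f(7.5) = 0.4.
Sum = Σ Δx_i · f(x_i).
Sum ≈ 1.5912.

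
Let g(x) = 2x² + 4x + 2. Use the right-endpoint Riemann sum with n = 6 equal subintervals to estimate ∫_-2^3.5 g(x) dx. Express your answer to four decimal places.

Δx = (3.5 − (-2))/6 = 11/12.
Right endpoints: -13/12, -1/6, 0.75, 5/3, 31/12, 3.5.
g(-13/12) = 1/72, g(-1/6) = 25/18, g(0.75) = 6.125, g(5/3) = 128/9, g(31/12) = 1849/72, g(3.5) = 40.5.
Sum = Δx · [g(-13/12) + g(-1/6) + g(0.75) + ...].
Sum ≈ 80.6030.

80.6030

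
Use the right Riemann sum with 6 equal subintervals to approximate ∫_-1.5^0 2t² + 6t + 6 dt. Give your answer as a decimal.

5.09375

Δt = (0 − (-1.5))/6 = 0.25.
Right endpoints: -1.25, -1, -0.75, -0.5, -0.25, 0.
f(-1.25) = 1.625, f(-1) = 2, f(-0.75) = 2.625, f(-0.5) = 3.5, f(-0.25) = 4.625, f(0) = 6.
Sum = Δt · [f(-1.25) + f(-1) + f(-0.75) + ...].
Sum = 5.09375.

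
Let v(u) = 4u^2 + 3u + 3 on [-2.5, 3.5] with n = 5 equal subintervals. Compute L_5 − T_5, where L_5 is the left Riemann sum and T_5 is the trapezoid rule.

-25.2

L_5 = 85.56.
T_5 = 110.76.
L_5 − T_5 = -25.2.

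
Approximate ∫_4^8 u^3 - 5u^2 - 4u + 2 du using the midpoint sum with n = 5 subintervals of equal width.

Δu = (8 − 4)/5 = 0.8.
Midpoints: 4.4, 5.2, 6, 6.8, 7.6.
f(4.4) = -27.216, f(5.2) = -13.392, f(6) = 14, f(6.8) = 58.032, f(7.6) = 121.776.
Sum = Δu · [f(4.4) + f(5.2) + f(6) + f(6.8) + f(7.6)].
Sum = 122.56.

122.56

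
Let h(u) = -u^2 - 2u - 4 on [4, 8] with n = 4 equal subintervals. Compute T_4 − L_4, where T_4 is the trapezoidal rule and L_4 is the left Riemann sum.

T_4 = -214.
L_4 = -186.
T_4 − L_4 = -28.

-28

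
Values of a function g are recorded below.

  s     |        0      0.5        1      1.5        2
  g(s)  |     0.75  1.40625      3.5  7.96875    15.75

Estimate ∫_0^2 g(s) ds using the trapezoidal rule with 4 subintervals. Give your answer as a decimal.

Δs = 0.5.
T_4 = (0.5/2)·[0.75 + 2·1.40625 + 2·3.5 + 2·7.96875 + 15.75] = 10.5625.

10.5625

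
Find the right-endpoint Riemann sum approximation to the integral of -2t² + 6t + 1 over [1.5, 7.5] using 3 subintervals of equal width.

Δt = (7.5 − 1.5)/3 = 2.
Right endpoints: 3.5, 5.5, 7.5.
f(3.5) = -2.5, f(5.5) = -26.5, f(7.5) = -66.5.
Sum = Δt · [f(3.5) + f(5.5) + f(7.5)].
Sum = -191.

-191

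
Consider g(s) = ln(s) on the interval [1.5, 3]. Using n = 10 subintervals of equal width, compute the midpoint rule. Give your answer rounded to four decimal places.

1.1880

Δs = (3 − 1.5)/10 = 0.15.
Midpoints: 1.575, 1.725, 1.875, 2.025, 2.175, 2.325, 2.475, 2.625, 2.775, 2.925.
g(1.575) ≈ 0.4543, g(1.725) ≈ 0.5452, g(1.875) ≈ 0.6286, g(2.025) ≈ 0.7056, g(2.175) ≈ 0.7770, g(2.325) ≈ 0.8437, g(2.475) ≈ 0.9062, g(2.625) ≈ 0.9651, g(2.775) ≈ 1.0207, g(2.925) ≈ 1.0733.
Sum = Δs · [g(1.575) + g(1.725) + g(1.875) + ...].
Sum ≈ 1.1880.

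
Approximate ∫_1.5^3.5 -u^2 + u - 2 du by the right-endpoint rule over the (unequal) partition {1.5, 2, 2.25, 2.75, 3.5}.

-14.671875

Subinterval widths: 0.5, 0.25, 0.5, 0.75.
Right endpoints: 2, 2.25, 2.75, 3.5.
f(2) = -4, f(2.25) = -4.8125, f(2.75) = -6.8125, f(3.5) = -10.75.
Sum = Σ Δu_i · f(u_i).
Sum = -14.671875.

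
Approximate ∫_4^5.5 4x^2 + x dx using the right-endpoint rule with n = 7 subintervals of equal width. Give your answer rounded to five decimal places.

149.93878

Δx = (5.5 − 4)/7 = 3/14.
Right endpoints: 59/14, 31/7, 65/14, 34/7, 71/14, 37/7, 5.5.
f(59/14) = 7375/98, f(31/7) = 4061/49, f(65/14) = 8905/98, f(34/7) = 4862/49, f(71/14) = 10579/98, f(37/7) = 5735/49, f(5.5) = 126.5.
Sum = Δx · [f(59/14) + f(31/7) + f(65/14) + ...].
Sum ≈ 149.93878.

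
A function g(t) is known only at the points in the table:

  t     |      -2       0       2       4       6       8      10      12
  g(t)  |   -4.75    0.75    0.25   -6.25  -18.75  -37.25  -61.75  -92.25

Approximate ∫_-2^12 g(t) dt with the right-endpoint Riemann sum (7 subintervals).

Δt = 2.
Sum = 2·[0.75 + 0.25 + (-6.25) + (-18.75) + (-37.25) + (-61.75) + (-92.25)] = -430.5.

-430.5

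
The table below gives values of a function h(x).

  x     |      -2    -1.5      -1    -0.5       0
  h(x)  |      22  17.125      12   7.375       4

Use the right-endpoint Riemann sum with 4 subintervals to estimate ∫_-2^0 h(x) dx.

20.25

Δx = 0.5.
Sum = 0.5·[17.125 + 12 + 7.375 + 4] = 20.25.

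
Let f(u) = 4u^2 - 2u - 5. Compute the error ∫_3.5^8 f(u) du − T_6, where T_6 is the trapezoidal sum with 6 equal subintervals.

Exact integral: ∫_3.5^8 f(u) du = 551.25.
T_6 = 552.9375.
Error = 551.25 − 552.9375 = -1.6875.

-1.6875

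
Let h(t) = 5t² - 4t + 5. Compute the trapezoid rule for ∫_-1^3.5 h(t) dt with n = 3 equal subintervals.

Δt = (3.5 − (-1))/3 = 1.5.
h(-1) = 14, h(0.5) = 4.25, h(2) = 17, h(3.5) = 52.25.
T_3 = (Δt/2)·[h(t_0) + 2h(t_1) + 2h(t_2) + h(t_3)].
Sum = 81.5625.

81.5625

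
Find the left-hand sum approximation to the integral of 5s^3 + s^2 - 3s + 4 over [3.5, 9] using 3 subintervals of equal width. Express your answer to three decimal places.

Δs = (9 − 3.5)/3 = 11/6.
Left endpoints: 3.5, 16/3, 43/6.
f(3.5) = 220.125, f(16/3) = 20924/27, f(43/6) = 404849/216.
Sum = Δs · [f(3.5) + f(16/3) + f(43/6)].
Sum ≈ 5260.546.

5260.546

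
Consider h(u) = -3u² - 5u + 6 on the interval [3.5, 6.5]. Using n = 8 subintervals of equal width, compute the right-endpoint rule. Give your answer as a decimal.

-308.6484375

Δu = (6.5 − 3.5)/8 = 0.375.
Right endpoints: 3.875, 4.25, 4.625, 5, 5.375, 5.75, 6.125, 6.5.
h(3.875) = -58.421875, h(4.25) = -69.4375, h(4.625) = -81.296875, h(5) = -94, h(5.375) = -107.546875, h(5.75) = -121.9375, h(6.125) = -137.171875, h(6.5) = -153.25.
Sum = Δu · [h(3.875) + h(4.25) + h(4.625) + ...].
Sum = -308.6484375.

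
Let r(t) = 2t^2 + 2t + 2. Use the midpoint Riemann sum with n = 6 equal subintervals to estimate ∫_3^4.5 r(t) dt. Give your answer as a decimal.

56.984375

Δt = (4.5 − 3)/6 = 0.25.
Midpoints: 3.125, 3.375, 3.625, 3.875, 4.125, 4.375.
r(3.125) = 27.78125, r(3.375) = 31.53125, r(3.625) = 35.53125, r(3.875) = 39.78125, r(4.125) = 44.28125, r(4.375) = 49.03125.
Sum = Δt · [r(3.125) + r(3.375) + r(3.625) + ...].
Sum = 56.984375.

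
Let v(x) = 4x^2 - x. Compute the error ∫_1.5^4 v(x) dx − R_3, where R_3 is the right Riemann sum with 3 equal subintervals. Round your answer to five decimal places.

Exact integral: ∫_1.5^4 v(x) dx ≈ 73.9583333.
R_3 ≈ 96.9907407.
Error ≈ 73.9583333 − 96.9907407 ≈ -23.03241.

-23.03241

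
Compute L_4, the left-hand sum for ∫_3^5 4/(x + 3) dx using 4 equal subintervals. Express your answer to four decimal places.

Δx = (5 − 3)/4 = 0.5.
Left endpoints: 3, 3.5, 4, 4.5.
f(3) = 2/3, f(3.5) = 8/13, f(4) = 4/7, f(4.5) = 8/15.
Sum = Δx · [f(3) + f(3.5) + f(4) + f(4.5)].
Sum ≈ 1.1934.

1.1934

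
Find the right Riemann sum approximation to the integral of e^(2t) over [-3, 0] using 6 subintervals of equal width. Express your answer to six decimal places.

Δt = (0 − (-3))/6 = 0.5.
Right endpoints: -2.5, -2, -1.5, -1, -0.5, 0.
f(-2.5) ≈ 0.006738, f(-2) ≈ 0.018316, f(-1.5) ≈ 0.049787, f(-1) ≈ 0.135335, f(-0.5) ≈ 0.367879, f(0) ≈ 1.000000.
Sum = Δt · [f(-2.5) + f(-2) + f(-1.5) + ...].
Sum ≈ 0.789028.

0.789028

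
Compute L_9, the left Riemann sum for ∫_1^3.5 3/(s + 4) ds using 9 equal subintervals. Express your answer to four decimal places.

1.2446

Δs = (3.5 − 1)/9 = 5/18.
Left endpoints: 1, 23/18, 14/9, 11/6, 19/9, 43/18, 8/3, 53/18, 29/9.
f(1) = 0.6, f(23/18) = 54/95, f(14/9) = 0.54, f(11/6) = 18/35, f(19/9) = 27/55, f(43/18) = 54/115, f(8/3) = 0.45, f(53/18) = 0.432, f(29/9) = 27/65.
Sum = Δs · [f(1) + f(23/18) + f(14/9) + ...].
Sum ≈ 1.2446.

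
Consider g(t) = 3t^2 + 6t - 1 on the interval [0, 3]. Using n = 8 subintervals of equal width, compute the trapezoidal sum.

51.2109375

Δt = (3 − 0)/8 = 0.375.
g(0) = -1, g(0.375) = 1.671875, g(0.75) = 5.1875, g(1.125) = 9.546875, g(1.5) = 14.75, g(1.875) = 20.796875, g(2.25) = 27.6875, g(2.625) = 35.421875, g(3) = 44.
T_8 = (Δt/2)·[g(t_0) + 2g(t_1) + ... + 2g(t_{7}) + g(t_8)].
Sum = 51.2109375.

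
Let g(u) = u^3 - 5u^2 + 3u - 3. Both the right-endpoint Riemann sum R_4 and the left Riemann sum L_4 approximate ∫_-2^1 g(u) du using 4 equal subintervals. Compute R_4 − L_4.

R_4 = -21.703125.
L_4 = -46.453125.
R_4 − L_4 = 24.75.

24.75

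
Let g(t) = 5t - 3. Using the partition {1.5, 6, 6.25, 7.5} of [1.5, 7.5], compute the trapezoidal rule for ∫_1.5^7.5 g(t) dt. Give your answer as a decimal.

117

Subinterval widths: 4.5, 0.25, 1.25.
g(1.5) = 4.5, g(6) = 27, g(6.25) = 28.25, g(7.5) = 34.5.
On each subinterval the trapezoid contributes (Δt_i/2)·[g(t_{i-1}) + g(t_i)].
Sum = 117.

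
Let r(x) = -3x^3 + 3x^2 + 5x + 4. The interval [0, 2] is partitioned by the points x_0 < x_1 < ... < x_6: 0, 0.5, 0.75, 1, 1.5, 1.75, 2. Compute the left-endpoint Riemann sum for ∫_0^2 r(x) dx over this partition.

Subinterval widths: 0.5, 0.25, 0.25, 0.5, 0.25, 0.25.
Left endpoints: 0, 0.5, 0.75, 1, 1.5, 1.75.
r(0) = 4, r(0.5) = 6.875, r(0.75) = 8.171875, r(1) = 9, r(1.5) = 8.125, r(1.75) = 5.859375.
Sum = Σ Δx_i · r(x_i).
Sum = 13.7578125.

13.7578125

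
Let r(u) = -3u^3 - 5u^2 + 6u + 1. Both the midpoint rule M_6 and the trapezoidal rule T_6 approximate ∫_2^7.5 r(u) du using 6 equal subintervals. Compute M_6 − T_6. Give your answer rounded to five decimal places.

55.16949

M_6 ≈ -2870.1987124.
T_6 ≈ -2925.3682002.
M_6 − T_6 ≈ 55.16949.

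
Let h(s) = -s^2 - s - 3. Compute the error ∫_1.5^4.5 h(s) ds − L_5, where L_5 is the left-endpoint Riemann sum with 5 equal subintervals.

Exact integral: ∫_1.5^4.5 h(s) ds = -47.25.
L_5 = -41.13.
Error = -47.25 − (-41.13) = -6.12.

-6.12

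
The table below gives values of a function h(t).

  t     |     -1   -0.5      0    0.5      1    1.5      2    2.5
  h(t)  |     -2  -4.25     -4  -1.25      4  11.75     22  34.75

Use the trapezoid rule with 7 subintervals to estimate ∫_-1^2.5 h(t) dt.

22.3125

Δt = 0.5.
T_7 = (0.5/2)·[(-2) + 2·(-4.25) + 2·(-4) + 2·(-1.25) + 2·4 + 2·11.75 + 2·22 + 34.75] = 22.3125.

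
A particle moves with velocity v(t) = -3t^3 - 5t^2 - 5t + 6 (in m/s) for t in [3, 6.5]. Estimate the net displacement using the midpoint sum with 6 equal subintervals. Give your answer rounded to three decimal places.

Δt = (6.5 − 3)/6 = 7/12.
Midpoints: 79/24, 3.875, 107/24, 121/24, 5.625, 149/24.
v(79/24) = -790871/4608, v(3.875) = -134661/512, v(107/24) = -586025/1536, v(121/24) = -2445713/4608, v(5.625) = -365703/512, v(149/24) = -1437127/1536.
Sum = Δt · [v(79/24) + v(3.875) + v(107/24) + ...].
Sum ≈ -1748.141.

-1748.141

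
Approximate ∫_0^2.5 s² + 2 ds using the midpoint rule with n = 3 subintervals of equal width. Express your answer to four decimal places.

10.0637

Δs = (2.5 − 0)/3 = 5/6.
Midpoints: 5/12, 1.25, 25/12.
f(5/12) = 313/144, f(1.25) = 3.5625, f(25/12) = 913/144.
Sum = Δs · [f(5/12) + f(1.25) + f(25/12)].
Sum ≈ 10.0637.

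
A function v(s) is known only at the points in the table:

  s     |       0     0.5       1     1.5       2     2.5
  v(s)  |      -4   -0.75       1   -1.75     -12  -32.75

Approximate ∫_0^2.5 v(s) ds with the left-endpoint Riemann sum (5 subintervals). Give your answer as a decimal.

-8.75

Δs = 0.5.
Sum = 0.5·[(-4) + (-0.75) + 1 + (-1.75) + (-12)] = -8.75.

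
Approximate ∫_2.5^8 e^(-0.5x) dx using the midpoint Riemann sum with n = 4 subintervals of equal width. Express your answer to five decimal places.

Δx = (8 − 2.5)/4 = 1.375.
Midpoints: 3.1875, 4.5625, 5.9375, 7.3125.
f(3.1875) ≈ 0.20316, f(4.5625) ≈ 0.10216, f(5.9375) ≈ 0.05137, f(7.3125) ≈ 0.02583.
Sum = Δx · [f(3.1875) + f(4.5625) + f(5.9375) + f(7.3125)].
Sum ≈ 0.52596.

0.52596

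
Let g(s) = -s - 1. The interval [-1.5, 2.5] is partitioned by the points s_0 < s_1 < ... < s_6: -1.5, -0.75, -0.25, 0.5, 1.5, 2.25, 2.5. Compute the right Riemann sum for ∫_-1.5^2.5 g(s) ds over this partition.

Subinterval widths: 0.75, 0.5, 0.75, 1, 0.75, 0.25.
Right endpoints: -0.75, -0.25, 0.5, 1.5, 2.25, 2.5.
g(-0.75) = -0.25, g(-0.25) = -0.75, g(0.5) = -1.5, g(1.5) = -2.5, g(2.25) = -3.25, g(2.5) = -3.5.
Sum = Σ Δs_i · g(s_i).
Sum = -7.5.

-7.5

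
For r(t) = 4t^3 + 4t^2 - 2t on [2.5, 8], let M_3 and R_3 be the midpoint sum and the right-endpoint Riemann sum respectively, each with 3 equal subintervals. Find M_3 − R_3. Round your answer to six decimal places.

-2331.350694

M_3 ≈ 4557.80671296.
R_3 ≈ 6889.15740741.
M_3 − R_3 ≈ -2331.350694.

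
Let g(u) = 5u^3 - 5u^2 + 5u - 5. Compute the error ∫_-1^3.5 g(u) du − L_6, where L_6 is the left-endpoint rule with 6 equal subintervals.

63.80859375

Exact integral: ∫_-1^3.5 g(u) du = 118.828125.
L_6 = 55.01953125.
Error = 118.828125 − 55.01953125 = 63.80859375.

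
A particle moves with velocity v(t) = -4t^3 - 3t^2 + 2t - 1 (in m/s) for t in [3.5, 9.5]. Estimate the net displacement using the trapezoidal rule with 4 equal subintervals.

Δt = (9.5 − 3.5)/4 = 1.5.
v(3.5) = -202.25, v(5) = -566, v(6.5) = -1213.25, v(8) = -2225, v(9.5) = -3682.25.
T_4 = (Δt/2)·[v(t_0) + 2v(t_1) + 2v(t_2) + 2v(t_3) + v(t_4)].
Sum = -8919.75.

-8919.75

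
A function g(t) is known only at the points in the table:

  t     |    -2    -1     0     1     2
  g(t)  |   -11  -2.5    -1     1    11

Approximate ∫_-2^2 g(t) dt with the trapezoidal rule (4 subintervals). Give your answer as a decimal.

-2.5

Δt = 1.
T_4 = (1/2)·[(-11) + 2·(-2.5) + 2·(-1) + 2·1 + 11] = -2.5.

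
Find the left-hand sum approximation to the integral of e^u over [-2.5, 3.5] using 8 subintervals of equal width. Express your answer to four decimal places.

22.1800

Δu = (3.5 − (-2.5))/8 = 0.75.
Left endpoints: -2.5, -1.75, -1, -0.25, 0.5, 1.25, 2, 2.75.
f(-2.5) ≈ 0.0821, f(-1.75) ≈ 0.1738, f(-1) ≈ 0.3679, f(-0.25) ≈ 0.7788, f(0.5) ≈ 1.6487, f(1.25) ≈ 3.4903, f(2) ≈ 7.3891, f(2.75) ≈ 15.6426.
Sum = Δu · [f(-2.5) + f(-1.75) + f(-1) + ...].
Sum ≈ 22.1800.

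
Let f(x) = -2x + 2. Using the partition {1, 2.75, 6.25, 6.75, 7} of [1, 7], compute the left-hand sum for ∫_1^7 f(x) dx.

-20.375

Subinterval widths: 1.75, 3.5, 0.5, 0.25.
Left endpoints: 1, 2.75, 6.25, 6.75.
f(1) = 0, f(2.75) = -3.5, f(6.25) = -10.5, f(6.75) = -11.5.
Sum = Σ Δx_i · f(x_i).
Sum = -20.375.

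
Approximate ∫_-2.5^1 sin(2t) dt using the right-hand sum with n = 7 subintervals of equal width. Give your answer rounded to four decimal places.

Δt = (1 − (-2.5))/7 = 0.5.
Right endpoints: -2, -1.5, -1, -0.5, 0, 0.5, 1.
f(-2) ≈ 0.7568, f(-1.5) ≈ -0.1411, f(-1) ≈ -0.9093, f(-0.5) ≈ -0.8415, f(0) ≈ 0.0000, f(0.5) ≈ 0.8415, f(1) ≈ 0.9093.
Sum = Δt · [f(-2) + f(-1.5) + f(-1) + ...].
Sum ≈ 0.3078.

0.3078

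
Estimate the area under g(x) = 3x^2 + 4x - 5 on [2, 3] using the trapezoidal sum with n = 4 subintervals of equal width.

24.03125

Δx = (3 − 2)/4 = 0.25.
g(2) = 15, g(2.25) = 19.1875, g(2.5) = 23.75, g(2.75) = 28.6875, g(3) = 34.
T_4 = (Δx/2)·[g(x_0) + 2g(x_1) + 2g(x_2) + 2g(x_3) + g(x_4)].
Sum = 24.03125.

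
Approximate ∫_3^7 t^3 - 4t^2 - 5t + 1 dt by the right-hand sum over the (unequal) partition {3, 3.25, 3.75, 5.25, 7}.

195.12890625

Subinterval widths: 0.25, 0.5, 1.5, 1.75.
Right endpoints: 3.25, 3.75, 5.25, 7.
f(3.25) = -23.171875, f(3.75) = -21.265625, f(5.25) = 9.203125, f(7) = 113.
Sum = Σ Δt_i · f(t_i).
Sum = 195.12890625.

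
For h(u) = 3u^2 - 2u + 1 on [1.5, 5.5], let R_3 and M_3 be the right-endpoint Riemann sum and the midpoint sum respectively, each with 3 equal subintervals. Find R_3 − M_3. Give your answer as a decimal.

56

R_3 ≈ 193.222222.
M_3 ≈ 137.222222.
R_3 − M_3 = 56.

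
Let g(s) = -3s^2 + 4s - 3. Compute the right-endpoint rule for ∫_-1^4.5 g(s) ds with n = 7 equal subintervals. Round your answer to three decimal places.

Δs = (4.5 − (-1))/7 = 11/14.
Right endpoints: -3/14, 4/7, 19/14, 15/7, 41/14, 26/7, 4.5.
g(-3/14) = -783/196, g(4/7) = -83/49, g(19/14) = -607/196, g(15/7) = -402/49, g(41/14) = -3335/196, g(26/7) = -1447/49, g(4.5) = -45.75.
Sum = Δs · [g(-3/14) + g(4/7) + g(19/14) + ...].
Sum ≈ -85.867.

-85.867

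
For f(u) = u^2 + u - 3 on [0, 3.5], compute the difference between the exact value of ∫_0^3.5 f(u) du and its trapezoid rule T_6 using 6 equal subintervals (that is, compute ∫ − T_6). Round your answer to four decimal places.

Exact integral: ∫_0^3.5 f(u) du ≈ 9.916667.
T_6 ≈ 10.115162.
Error ≈ 9.916667 − 10.115162 ≈ -0.1985.

-0.1985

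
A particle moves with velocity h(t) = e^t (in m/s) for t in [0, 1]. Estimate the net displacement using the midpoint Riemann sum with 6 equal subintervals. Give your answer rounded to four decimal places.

1.7163

Δt = (1 − 0)/6 = 1/6.
Midpoints: 1/12, 0.25, 5/12, 7/12, 0.75, 11/12.
h(1/12) ≈ 1.0869, h(0.25) ≈ 1.2840, h(5/12) ≈ 1.5169, h(7/12) ≈ 1.7920, h(0.75) ≈ 2.1170, h(11/12) ≈ 2.5009.
Sum = Δt · [h(1/12) + h(0.25) + h(5/12) + ...].
Sum ≈ 1.7163.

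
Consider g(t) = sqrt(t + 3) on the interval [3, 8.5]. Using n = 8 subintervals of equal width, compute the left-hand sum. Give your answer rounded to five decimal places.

Δt = (8.5 − 3)/8 = 0.6875.
Left endpoints: 3, 3.6875, 4.375, 5.0625, 5.75, 6.4375, 7.125, 7.8125.
g(3) ≈ 2.44949, g(3.6875) ≈ 2.58602, g(4.375) ≈ 2.71570, g(5.0625) ≈ 2.83945, g(5.75) ≈ 2.95804, g(6.4375) ≈ 3.07205, g(7.125) ≈ 3.18198, g(7.8125) ≈ 3.28824.
Sum = Δt · [g(3) + g(3.6875) + g(4.375) + ...].
Sum ≈ 15.87504.

15.87504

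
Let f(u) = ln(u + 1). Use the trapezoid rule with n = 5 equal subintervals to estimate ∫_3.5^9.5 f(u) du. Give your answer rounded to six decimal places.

Δu = (9.5 − 3.5)/5 = 1.2.
f(3.5) ≈ 1.504077, f(4.7) ≈ 1.740466, f(5.9) ≈ 1.931521, f(7.1) ≈ 2.091864, f(8.3) ≈ 2.230014, f(9.5) ≈ 2.351375.
T_5 = (Δu/2)·[f(u_0) + 2f(u_1) + ... + 2f(u_{4}) + f(u_5)].
Sum ≈ 11.905911.

11.905911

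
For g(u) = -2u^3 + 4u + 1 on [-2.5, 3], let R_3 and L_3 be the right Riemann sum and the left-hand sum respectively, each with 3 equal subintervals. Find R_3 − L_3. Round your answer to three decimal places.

R_3 ≈ -72.56944.
L_3 ≈ 43.38889.
R_3 − L_3 ≈ -115.958.

-115.958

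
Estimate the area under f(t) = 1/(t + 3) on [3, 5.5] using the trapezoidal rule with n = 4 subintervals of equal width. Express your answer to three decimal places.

0.349

Δt = (5.5 − 3)/4 = 0.625.
f(3) = 1/6, f(3.625) = 8/53, f(4.25) = 4/29, f(4.875) = 8/63, f(5.5) = 2/17.
T_4 = (Δt/2)·[f(t_0) + 2f(t_1) + 2f(t_2) + 2f(t_3) + f(t_4)].
Sum ≈ 0.349.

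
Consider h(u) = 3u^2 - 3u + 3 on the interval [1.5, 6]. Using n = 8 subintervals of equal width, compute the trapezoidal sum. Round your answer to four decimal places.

Δu = (6 − 1.5)/8 = 0.5625.
h(1.5) = 5.25, h(2.0625) = 9.57421875, h(2.625) = 15.796875, h(3.1875) = 23.91796875, h(3.75) = 33.9375, h(4.3125) = 45.85546875, h(4.875) = 59.671875, h(5.4375) = 75.38671875, h(6) = 93.
T_8 = (Δu/2)·[h(u_0) + 2h(u_1) + ... + 2h(u_{7}) + h(u_8)].
Sum ≈ 176.2119.

176.2119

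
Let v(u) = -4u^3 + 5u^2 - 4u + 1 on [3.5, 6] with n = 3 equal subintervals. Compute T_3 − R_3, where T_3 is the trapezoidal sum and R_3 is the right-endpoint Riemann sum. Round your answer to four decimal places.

T_3 ≈ -917.442130.
R_3 ≈ -1160.671296.
T_3 − R_3 ≈ 243.2292.

243.2292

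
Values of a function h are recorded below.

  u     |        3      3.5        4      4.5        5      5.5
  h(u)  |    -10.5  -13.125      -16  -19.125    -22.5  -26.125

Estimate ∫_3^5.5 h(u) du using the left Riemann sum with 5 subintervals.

-40.625

Δu = 0.5.
Sum = 0.5·[(-10.5) + (-13.125) + (-16) + (-19.125) + (-22.5)] = -40.625.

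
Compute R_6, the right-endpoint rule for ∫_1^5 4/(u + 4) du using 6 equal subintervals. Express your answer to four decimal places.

2.2367

Δu = (5 − 1)/6 = 2/3.
Right endpoints: 5/3, 7/3, 3, 11/3, 13/3, 5.
f(5/3) = 12/17, f(7/3) = 12/19, f(3) = 4/7, f(11/3) = 12/23, f(13/3) = 0.48, f(5) = 4/9.
Sum = Δu · [f(5/3) + f(7/3) + f(3) + ...].
Sum ≈ 2.2367.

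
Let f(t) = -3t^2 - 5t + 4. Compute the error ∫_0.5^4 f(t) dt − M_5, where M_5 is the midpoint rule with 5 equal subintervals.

-0.42875

Exact integral: ∫_0.5^4 f(t) dt = -89.25.
M_5 = -88.82125.
Error = -89.25 − (-88.82125) = -0.42875.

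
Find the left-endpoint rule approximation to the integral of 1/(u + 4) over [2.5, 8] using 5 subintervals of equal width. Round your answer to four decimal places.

0.6536

Δu = (8 − 2.5)/5 = 1.1.
Left endpoints: 2.5, 3.6, 4.7, 5.8, 6.9.
f(2.5) = 2/13, f(3.6) = 5/38, f(4.7) = 10/87, f(5.8) = 5/49, f(6.9) = 10/109.
Sum = Δu · [f(2.5) + f(3.6) + f(4.7) + f(5.8) + f(6.9)].
Sum ≈ 0.6536.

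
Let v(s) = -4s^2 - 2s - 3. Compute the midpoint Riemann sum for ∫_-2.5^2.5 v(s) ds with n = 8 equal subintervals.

-56.015625

Δs = (2.5 − (-2.5))/8 = 0.625.
Midpoints: -2.1875, -1.5625, -0.9375, -0.3125, 0.3125, 0.9375, 1.5625, 2.1875.
v(-2.1875) = -17.765625, v(-1.5625) = -9.640625, v(-0.9375) = -4.640625, v(-0.3125) = -2.765625, v(0.3125) = -4.015625, v(0.9375) = -8.390625, v(1.5625) = -15.890625, v(2.1875) = -26.515625.
Sum = Δs · [v(-2.1875) + v(-1.5625) + v(-0.9375) + ...].
Sum = -56.015625.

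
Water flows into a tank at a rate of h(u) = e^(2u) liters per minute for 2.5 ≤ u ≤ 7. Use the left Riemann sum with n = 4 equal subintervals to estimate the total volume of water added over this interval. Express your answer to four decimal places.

159378.5293

Δu = (7 − 2.5)/4 = 1.125.
Left endpoints: 2.5, 3.625, 4.75, 5.875.
h(2.5) ≈ 148.4132, h(3.625) ≈ 1408.1048, h(4.75) ≈ 13359.7268, h(5.875) ≈ 126753.5590.
Sum = Δu · [h(2.5) + h(3.625) + h(4.75) + h(5.875)].
Sum ≈ 159378.5293.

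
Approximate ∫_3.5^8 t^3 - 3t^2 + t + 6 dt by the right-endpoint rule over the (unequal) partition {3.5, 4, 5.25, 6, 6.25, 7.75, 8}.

Subinterval widths: 0.5, 1.25, 0.75, 0.25, 1.5, 0.25.
Right endpoints: 4, 5.25, 6, 6.25, 7.75, 8.
f(4) = 26, f(5.25) = 73.265625, f(6) = 120, f(6.25) = 139.203125, f(7.75) = 299.046875, f(8) = 334.
Sum = Σ Δt_i · f(t_i).
Sum = 761.453125.

761.453125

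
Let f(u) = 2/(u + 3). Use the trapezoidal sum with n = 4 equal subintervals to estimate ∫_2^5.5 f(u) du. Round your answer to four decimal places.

1.0646

Δu = (5.5 − 2)/4 = 0.875.
f(2) = 0.4, f(2.875) = 16/47, f(3.75) = 8/27, f(4.625) = 16/61, f(5.5) = 4/17.
T_4 = (Δu/2)·[f(u_0) + 2f(u_1) + 2f(u_2) + 2f(u_3) + f(u_4)].
Sum ≈ 1.0646.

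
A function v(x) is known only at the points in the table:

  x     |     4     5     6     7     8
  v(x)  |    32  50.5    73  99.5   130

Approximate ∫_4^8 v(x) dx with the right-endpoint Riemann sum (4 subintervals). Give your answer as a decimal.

353

Δx = 1.
Sum = 1·[50.5 + 73 + 99.5 + 130] = 353.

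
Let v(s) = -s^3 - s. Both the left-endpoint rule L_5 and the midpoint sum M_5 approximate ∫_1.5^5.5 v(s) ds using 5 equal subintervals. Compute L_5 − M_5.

60.08

L_5 = -179.18.
M_5 = -239.26.
L_5 − M_5 = 60.08.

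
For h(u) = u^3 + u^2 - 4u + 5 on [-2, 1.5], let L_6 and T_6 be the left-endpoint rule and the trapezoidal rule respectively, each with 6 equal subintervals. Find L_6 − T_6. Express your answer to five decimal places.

L_6 ≈ 23.3829572.
T_6 ≈ 22.1069155.
L_6 − T_6 ≈ 1.27604.

1.27604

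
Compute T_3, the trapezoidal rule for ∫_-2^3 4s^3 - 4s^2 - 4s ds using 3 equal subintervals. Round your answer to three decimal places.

12.963

Δs = (3 − (-2))/3 = 5/3.
f(-2) = -40, f(-1/3) = 20/27, f(4/3) = -80/27, f(3) = 60.
T_3 = (Δs/2)·[f(s_0) + 2f(s_1) + 2f(s_2) + f(s_3)].
Sum ≈ 12.963.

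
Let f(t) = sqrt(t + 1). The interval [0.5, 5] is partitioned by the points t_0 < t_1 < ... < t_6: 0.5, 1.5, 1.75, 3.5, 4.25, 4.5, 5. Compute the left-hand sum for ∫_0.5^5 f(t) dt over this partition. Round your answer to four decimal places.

7.8585

Subinterval widths: 1, 0.25, 1.75, 0.75, 0.25, 0.5.
Left endpoints: 0.5, 1.5, 1.75, 3.5, 4.25, 4.5.
f(0.5) ≈ 1.2247, f(1.5) ≈ 1.5811, f(1.75) ≈ 1.6583, f(3.5) ≈ 2.1213, f(4.25) ≈ 2.2913, f(4.5) ≈ 2.3452.
Sum = Σ Δt_i · f(t_i).
Sum ≈ 7.8585.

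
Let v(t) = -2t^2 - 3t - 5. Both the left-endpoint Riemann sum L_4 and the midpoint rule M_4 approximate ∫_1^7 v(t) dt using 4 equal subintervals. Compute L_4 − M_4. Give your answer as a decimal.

L_4 = -249.
M_4 = -327.75.
L_4 − M_4 = 78.75.

78.75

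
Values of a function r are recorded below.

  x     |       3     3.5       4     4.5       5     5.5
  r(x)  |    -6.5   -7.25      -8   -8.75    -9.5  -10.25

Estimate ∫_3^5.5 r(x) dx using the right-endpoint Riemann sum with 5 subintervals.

-21.875

Δx = 0.5.
Sum = 0.5·[(-7.25) + (-8) + (-8.75) + (-9.5) + (-10.25)] = -21.875.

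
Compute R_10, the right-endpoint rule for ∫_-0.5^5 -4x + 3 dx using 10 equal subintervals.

Δx = (5 − (-0.5))/10 = 0.55.
Right endpoints: 0.05, 0.6, 1.15, 1.7, 2.25, 2.8, 3.35, 3.9, 4.45, 5.
f(0.05) = 2.8, f(0.6) = 0.6, f(1.15) = -1.6, f(1.7) = -3.8, f(2.25) = -6, f(2.8) = -8.2, f(3.35) = -10.4, f(3.9) = -12.6, f(4.45) = -14.8, f(5) = -17.
Sum = Δx · [f(0.05) + f(0.6) + f(1.15) + ...].
Sum = -39.05.

-39.05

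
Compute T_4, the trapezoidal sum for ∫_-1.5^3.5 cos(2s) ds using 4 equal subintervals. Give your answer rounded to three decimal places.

0.166

Δs = (3.5 − (-1.5))/4 = 1.25.
f(-1.5) ≈ -0.990, f(-0.25) ≈ 0.878, f(1) ≈ -0.416, f(2.25) ≈ -0.211, f(3.5) ≈ 0.754.
T_4 = (Δs/2)·[f(s_0) + 2f(s_1) + 2f(s_2) + 2f(s_3) + f(s_4)].
Sum ≈ 0.166.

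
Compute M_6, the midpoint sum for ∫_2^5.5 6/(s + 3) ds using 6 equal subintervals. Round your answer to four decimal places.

3.1816

Δs = (5.5 − 2)/6 = 7/12.
Midpoints: 55/24, 2.875, 83/24, 97/24, 4.625, 125/24.
f(55/24) = 144/127, f(2.875) = 48/47, f(83/24) = 144/155, f(97/24) = 144/169, f(4.625) = 48/61, f(125/24) = 144/197.
Sum = Δs · [f(55/24) + f(2.875) + f(83/24) + ...].
Sum ≈ 3.1816.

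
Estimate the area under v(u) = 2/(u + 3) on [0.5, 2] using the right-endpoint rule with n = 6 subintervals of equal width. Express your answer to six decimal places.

Δu = (2 − 0.5)/6 = 0.25.
Right endpoints: 0.75, 1, 1.25, 1.5, 1.75, 2.
v(0.75) = 8/15, v(1) = 0.5, v(1.25) = 8/17, v(1.5) = 4/9, v(1.75) = 8/19, v(2) = 0.4.
Sum = Δu · [v(0.75) + v(1) + v(1.25) + ...].
Sum ≈ 0.692355.

0.692355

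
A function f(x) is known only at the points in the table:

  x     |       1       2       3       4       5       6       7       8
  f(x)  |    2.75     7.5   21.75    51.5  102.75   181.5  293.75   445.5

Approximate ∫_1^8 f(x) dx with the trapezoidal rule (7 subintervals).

882.875

Δx = 1.
T_7 = (1/2)·[2.75 + 2·7.5 + 2·21.75 + 2·51.5 + 2·102.75 + 2·181.5 + 2·293.75 + 445.5] = 882.875.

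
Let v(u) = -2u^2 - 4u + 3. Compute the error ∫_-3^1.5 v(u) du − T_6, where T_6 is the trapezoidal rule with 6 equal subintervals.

Exact integral: ∫_-3^1.5 v(u) du = 6.75.
T_6 = 5.90625.
Error = 6.75 − 5.90625 = 0.84375.

0.84375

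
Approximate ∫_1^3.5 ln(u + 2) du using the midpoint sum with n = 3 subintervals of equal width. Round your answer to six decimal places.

3.584626

Δu = (3.5 − 1)/3 = 5/6.
Midpoints: 17/12, 2.25, 37/12.
f(17/12) ≈ 1.228665, f(2.25) ≈ 1.446919, f(37/12) ≈ 1.625967.
Sum = Δu · [f(17/12) + f(2.25) + f(37/12)].
Sum ≈ 3.584626.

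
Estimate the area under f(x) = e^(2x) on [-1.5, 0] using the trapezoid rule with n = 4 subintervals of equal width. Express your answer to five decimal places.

Δx = (0 − (-1.5))/4 = 0.375.
f(-1.5) ≈ 0.04979, f(-1.125) ≈ 0.10540, f(-0.75) ≈ 0.22313, f(-0.375) ≈ 0.47237, f(0) ≈ 1.00000.
T_4 = (Δx/2)·[f(x_0) + 2f(x_1) + 2f(x_2) + 2f(x_3) + f(x_4)].
Sum ≈ 0.49717.

0.49717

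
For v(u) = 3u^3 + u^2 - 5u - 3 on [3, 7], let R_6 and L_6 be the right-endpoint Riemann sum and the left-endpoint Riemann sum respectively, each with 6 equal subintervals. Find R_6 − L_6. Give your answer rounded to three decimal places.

645.333

R_6 ≈ 2069.62963.
L_6 ≈ 1424.29630.
R_6 − L_6 ≈ 645.333.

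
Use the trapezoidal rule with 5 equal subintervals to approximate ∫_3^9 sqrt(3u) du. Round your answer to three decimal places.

25.152

Δu = (9 − 3)/5 = 1.2.
f(3) ≈ 3.000, f(4.2) ≈ 3.550, f(5.4) ≈ 4.025, f(6.6) ≈ 4.450, f(7.8) ≈ 4.837, f(9) ≈ 5.196.
T_5 = (Δu/2)·[f(u_0) + 2f(u_1) + ... + 2f(u_{4}) + f(u_5)].
Sum ≈ 25.152.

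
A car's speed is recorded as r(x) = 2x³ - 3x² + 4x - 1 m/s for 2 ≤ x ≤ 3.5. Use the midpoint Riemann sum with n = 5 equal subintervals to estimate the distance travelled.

Δx = (3.5 − 2)/5 = 0.3.
Midpoints: 2.15, 2.45, 2.75, 3.05, 3.35.
r(2.15) = 13.60925, r(2.45) = 20.20475, r(2.75) = 28.90625, r(3.05) = 40.03775, r(3.35) = 53.92325.
Sum = Δx · [r(2.15) + r(2.45) + r(2.75) + r(3.05) + r(3.35)].
Sum = 47.004375.

47.004375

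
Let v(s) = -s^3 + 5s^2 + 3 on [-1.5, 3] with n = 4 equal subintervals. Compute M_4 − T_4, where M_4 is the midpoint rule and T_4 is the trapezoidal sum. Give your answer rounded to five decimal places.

M_4 ≈ 43.8354492.
T_4 ≈ 47.7509766.
M_4 − T_4 ≈ -3.91553.

-3.91553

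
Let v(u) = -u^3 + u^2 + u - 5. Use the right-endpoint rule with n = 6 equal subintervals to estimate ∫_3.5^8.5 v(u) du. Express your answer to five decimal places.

Δu = (8.5 − 3.5)/6 = 5/6.
Right endpoints: 13/3, 31/6, 6, 41/6, 23/3, 8.5.
v(13/3) = -1708/27, v(31/6) = -23989/216, v(6) = -179, v(41/6) = -58439/216, v(23/3) = -10508/27, v(8.5) = -538.375.
Sum = Δu · [v(13/3) + v(31/6) + v(6) + ...].
Sum ≈ -1292.85880.

-1292.85880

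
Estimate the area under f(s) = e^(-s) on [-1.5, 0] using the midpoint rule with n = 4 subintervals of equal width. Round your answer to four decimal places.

3.4614

Δs = (0 − (-1.5))/4 = 0.375.
Midpoints: -1.3125, -0.9375, -0.5625, -0.1875.
f(-1.3125) ≈ 3.7155, f(-0.9375) ≈ 2.5536, f(-0.5625) ≈ 1.7551, f(-0.1875) ≈ 1.2062.
Sum = Δs · [f(-1.3125) + f(-0.9375) + f(-0.5625) + f(-0.1875)].
Sum ≈ 3.4614.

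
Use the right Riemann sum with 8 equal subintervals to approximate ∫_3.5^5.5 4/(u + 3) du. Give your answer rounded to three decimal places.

Δu = (5.5 − 3.5)/8 = 0.25.
Right endpoints: 3.75, 4, 4.25, 4.5, 4.75, 5, 5.25, 5.5.
f(3.75) = 16/27, f(4) = 4/7, f(4.25) = 16/29, f(4.5) = 8/15, f(4.75) = 16/31, f(5) = 0.5, f(5.25) = 16/33, f(5.5) = 8/17.
Sum = Δu · [f(3.75) + f(4) + f(4.25) + ...].
Sum ≈ 1.055.

1.055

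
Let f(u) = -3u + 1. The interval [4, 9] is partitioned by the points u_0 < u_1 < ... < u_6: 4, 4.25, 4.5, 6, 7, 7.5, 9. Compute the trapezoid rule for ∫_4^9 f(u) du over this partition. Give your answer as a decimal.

Subinterval widths: 0.25, 0.25, 1.5, 1, 0.5, 1.5.
f(4) = -11, f(4.25) = -11.75, f(4.5) = -12.5, f(6) = -17, f(7) = -20, f(7.5) = -21.5, f(9) = -26.
On each subinterval the trapezoid contributes (Δu_i/2)·[f(u_{i-1}) + f(u_i)].
Sum = -92.5.

-92.5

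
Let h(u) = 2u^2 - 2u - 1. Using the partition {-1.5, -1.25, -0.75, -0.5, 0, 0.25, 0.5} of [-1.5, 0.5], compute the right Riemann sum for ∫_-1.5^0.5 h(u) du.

Subinterval widths: 0.25, 0.5, 0.25, 0.5, 0.25, 0.25.
Right endpoints: -1.25, -0.75, -0.5, 0, 0.25, 0.5.
h(-1.25) = 4.625, h(-0.75) = 1.625, h(-0.5) = 0.5, h(0) = -1, h(0.25) = -1.375, h(0.5) = -1.5.
Sum = Σ Δu_i · h(u_i).
Sum = 0.875.

0.875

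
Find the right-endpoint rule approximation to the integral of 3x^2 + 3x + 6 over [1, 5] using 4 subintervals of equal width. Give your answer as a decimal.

228

Δx = (5 − 1)/4 = 1.
Right endpoints: 2, 3, 4, 5.
f(2) = 24, f(3) = 42, f(4) = 66, f(5) = 96.
Sum = Δx · [f(2) + f(3) + f(4) + f(5)].
Sum = 228.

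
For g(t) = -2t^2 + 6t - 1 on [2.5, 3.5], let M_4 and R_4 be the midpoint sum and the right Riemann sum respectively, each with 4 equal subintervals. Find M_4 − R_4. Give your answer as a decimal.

0.78125

M_4 = -1.15625.
R_4 = -1.9375.
M_4 − R_4 = 0.78125.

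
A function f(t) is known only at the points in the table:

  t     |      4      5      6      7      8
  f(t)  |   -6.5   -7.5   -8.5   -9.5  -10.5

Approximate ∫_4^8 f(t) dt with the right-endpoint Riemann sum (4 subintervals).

-36

Δt = 1.
Sum = 1·[(-7.5) + (-8.5) + (-9.5) + (-10.5)] = -36.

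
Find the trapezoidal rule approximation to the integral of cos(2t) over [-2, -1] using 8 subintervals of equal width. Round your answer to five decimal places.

-0.82871

Δt = (-1 − (-2))/8 = 0.125.
f(-2) ≈ -0.65364, f(-1.875) ≈ -0.82056, f(-1.75) ≈ -0.93646, f(-1.625) ≈ -0.99413, f(-1.5) ≈ -0.98999, f(-1.375) ≈ -0.92430, f(-1.25) ≈ -0.80114, f(-1.125) ≈ -0.62817, f(-1) ≈ -0.41615.
T_8 = (Δt/2)·[f(t_0) + 2f(t_1) + ... + 2f(t_{7}) + f(t_8)].
Sum ≈ -0.82871.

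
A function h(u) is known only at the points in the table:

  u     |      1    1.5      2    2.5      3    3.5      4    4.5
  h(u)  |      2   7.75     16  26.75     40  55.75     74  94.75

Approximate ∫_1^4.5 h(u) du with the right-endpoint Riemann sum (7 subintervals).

157.5

Δu = 0.5.
Sum = 0.5·[7.75 + 16 + 26.75 + 40 + 55.75 + 74 + 94.75] = 157.5.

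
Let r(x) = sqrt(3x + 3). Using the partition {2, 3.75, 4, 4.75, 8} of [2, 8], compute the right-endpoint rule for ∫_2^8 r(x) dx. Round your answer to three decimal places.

27.577

Subinterval widths: 1.75, 0.25, 0.75, 3.25.
Right endpoints: 3.75, 4, 4.75, 8.
r(3.75) ≈ 3.775, r(4) ≈ 3.873, r(4.75) ≈ 4.153, r(8) ≈ 5.196.
Sum = Σ Δx_i · r(x_i).
Sum ≈ 27.577.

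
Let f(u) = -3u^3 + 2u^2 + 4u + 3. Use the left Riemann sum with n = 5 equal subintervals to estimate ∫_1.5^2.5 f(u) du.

-3.965

Δu = (2.5 − 1.5)/5 = 0.2.
Left endpoints: 1.5, 1.7, 1.9, 2.1, 2.3.
f(1.5) = 3.375, f(1.7) = 0.841, f(1.9) = -2.757, f(2.1) = -7.563, f(2.3) = -13.721.
Sum = Δu · [f(1.5) + f(1.7) + f(1.9) + f(2.1) + f(2.3)].
Sum = -3.965.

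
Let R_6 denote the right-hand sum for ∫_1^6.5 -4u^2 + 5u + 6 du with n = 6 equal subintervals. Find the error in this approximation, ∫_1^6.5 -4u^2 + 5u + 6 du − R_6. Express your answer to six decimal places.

Exact integral: ∫_1^6.5 f(u) du ≈ -228.70833333.
R_6 ≈ -294.81018519.
Error ≈ -228.70833333 − (-294.81018519) ≈ 66.101852.

66.101852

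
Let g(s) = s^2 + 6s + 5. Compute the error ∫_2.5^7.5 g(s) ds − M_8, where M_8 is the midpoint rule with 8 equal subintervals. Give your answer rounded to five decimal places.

0.16276

Exact integral: ∫_2.5^7.5 g(s) ds ≈ 310.4166667.
M_8 = 310.25390625.
Error ≈ 310.4166667 − 310.25390625 ≈ 0.16276.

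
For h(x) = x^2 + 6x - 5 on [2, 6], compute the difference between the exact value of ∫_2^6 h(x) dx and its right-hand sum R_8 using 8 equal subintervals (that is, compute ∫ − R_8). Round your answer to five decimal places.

Exact integral: ∫_2^6 h(x) dx ≈ 145.3333333.
R_8 = 159.5.
Error ≈ 145.3333333 − 159.5 ≈ -14.16667.

-14.16667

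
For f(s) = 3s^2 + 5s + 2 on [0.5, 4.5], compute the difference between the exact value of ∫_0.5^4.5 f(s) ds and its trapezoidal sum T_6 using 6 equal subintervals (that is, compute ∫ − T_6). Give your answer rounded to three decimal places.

Exact integral: ∫_0.5^4.5 f(s) ds = 149.
T_6 ≈ 149.88889.
Error ≈ 149 − 149.88889 ≈ -0.889.

-0.889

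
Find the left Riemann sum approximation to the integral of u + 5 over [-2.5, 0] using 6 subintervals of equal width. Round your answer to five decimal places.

8.85417

Δu = (0 − (-2.5))/6 = 5/12.
Left endpoints: -2.5, -25/12, -5/3, -1.25, -5/6, -5/12.
f(-2.5) = 2.5, f(-25/12) = 35/12, f(-5/3) = 10/3, f(-1.25) = 3.75, f(-5/6) = 25/6, f(-5/12) = 55/12.
Sum = Δu · [f(-2.5) + f(-25/12) + f(-5/3) + ...].
Sum ≈ 8.85417.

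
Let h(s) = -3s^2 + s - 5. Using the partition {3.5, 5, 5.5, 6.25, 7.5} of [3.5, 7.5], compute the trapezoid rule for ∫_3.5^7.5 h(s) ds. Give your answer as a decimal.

-379.9375

Subinterval widths: 1.5, 0.5, 0.75, 1.25.
h(3.5) = -38.25, h(5) = -75, h(5.5) = -90.25, h(6.25) = -115.9375, h(7.5) = -166.25.
On each subinterval the trapezoid contributes (Δs_i/2)·[h(s_{i-1}) + h(s_i)].
Sum = -379.9375.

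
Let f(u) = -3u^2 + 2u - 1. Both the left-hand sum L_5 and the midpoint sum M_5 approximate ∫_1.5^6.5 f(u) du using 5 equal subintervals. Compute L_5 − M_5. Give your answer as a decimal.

L_5 = -183.75.
M_5 = -235.
L_5 − M_5 = 51.25.

51.25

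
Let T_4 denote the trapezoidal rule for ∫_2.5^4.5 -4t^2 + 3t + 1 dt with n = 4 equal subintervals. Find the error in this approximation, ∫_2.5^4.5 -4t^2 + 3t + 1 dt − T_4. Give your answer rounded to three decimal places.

Exact integral: ∫_2.5^4.5 f(t) dt ≈ -77.66667.
T_4 = -78.
Error ≈ -77.66667 − (-78) ≈ 0.333.

0.333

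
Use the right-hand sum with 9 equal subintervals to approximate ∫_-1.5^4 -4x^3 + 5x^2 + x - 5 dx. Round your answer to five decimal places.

-222.35391

Δx = (4 − (-1.5))/9 = 11/18.
Right endpoints: -8/9, -5/18, 1/3, 17/18, 14/9, 13/6, 25/9, 61/18, 4.
f(-8/9) = 635/729, f(-5/18) = -14015/2916, f(1/3) = -115/27, f(17/18) = -8647/2916, f(14/9) = -4667/729, f(13/6) = -2165/108, f(25/9) = -35995/729, f(61/18) = -291215/2916, f(4) = -177.
Sum = Δx · [f(-8/9) + f(-5/18) + f(1/3) + ...].
Sum ≈ -222.35391.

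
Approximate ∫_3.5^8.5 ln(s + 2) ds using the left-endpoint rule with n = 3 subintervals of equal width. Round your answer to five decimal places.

Δs = (8.5 − 3.5)/3 = 5/3.
Left endpoints: 3.5, 31/6, 41/6.
f(3.5) ≈ 1.70475, f(31/6) ≈ 1.96944, f(41/6) ≈ 2.17853.
Sum = Δs · [f(3.5) + f(31/6) + f(41/6)].
Sum ≈ 9.75454.

9.75454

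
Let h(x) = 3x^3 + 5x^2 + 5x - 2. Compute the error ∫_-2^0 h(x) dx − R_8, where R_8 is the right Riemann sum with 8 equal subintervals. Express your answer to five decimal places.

Exact integral: ∫_-2^0 h(x) dx ≈ -12.6666667.
R_8 = -11.
Error ≈ -12.6666667 − (-11) ≈ -1.66667.

-1.66667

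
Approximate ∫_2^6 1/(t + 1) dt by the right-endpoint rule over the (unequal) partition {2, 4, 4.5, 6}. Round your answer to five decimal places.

Subinterval widths: 2, 0.5, 1.5.
Right endpoints: 4, 4.5, 6.
f(4) = 0.2, f(4.5) = 2/11, f(6) = 1/7.
Sum = Σ Δt_i · f(t_i).
Sum ≈ 0.70519.

0.70519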